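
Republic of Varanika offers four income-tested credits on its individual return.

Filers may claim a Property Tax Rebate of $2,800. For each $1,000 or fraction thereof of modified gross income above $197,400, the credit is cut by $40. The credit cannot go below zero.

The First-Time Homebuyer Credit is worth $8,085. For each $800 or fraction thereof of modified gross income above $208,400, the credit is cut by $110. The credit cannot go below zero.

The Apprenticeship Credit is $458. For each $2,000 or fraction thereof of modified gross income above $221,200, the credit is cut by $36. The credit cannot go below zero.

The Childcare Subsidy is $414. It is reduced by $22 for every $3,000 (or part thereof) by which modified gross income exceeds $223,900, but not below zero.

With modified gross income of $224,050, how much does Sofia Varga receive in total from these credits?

Property Tax Rebate: income exceeds $197,400 by $26,650, which is 27 full-or-partial $1,000 increments; reduction = 27 × $40 = $1,080, leaving $1,720.
First-Time Homebuyer Credit: income exceeds $208,400 by $15,650, which is 20 full-or-partial $800 increments; reduction = 20 × $110 = $2,200, leaving $5,885.
Apprenticeship Credit: income exceeds $221,200 by $2,850, which is 2 full-or-partial $2,000 increments; reduction = 2 × $36 = $72, leaving $386.
Childcare Subsidy: income exceeds $223,900 by $150, which is 1 full-or-partial $3,000 increment; reduction = 1 × $22 = $22, leaving $392.
Total: $1,720 + $5,885 + $386 + $392 = $8,383.

$8,383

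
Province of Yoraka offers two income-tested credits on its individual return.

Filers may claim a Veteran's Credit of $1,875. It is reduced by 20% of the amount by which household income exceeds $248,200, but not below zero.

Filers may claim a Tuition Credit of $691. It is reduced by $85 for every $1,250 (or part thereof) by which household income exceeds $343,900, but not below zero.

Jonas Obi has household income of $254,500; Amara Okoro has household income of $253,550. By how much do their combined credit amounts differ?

Jonas ($254,500): Veteran's Credit: 20% of the $6,300 excess over $248,200 is $1,260; credit = $1,875 − $1,260 = $615. Tuition Credit: $254,500 is at or below the $343,900 threshold, so the full $691 applies. total $615 + $691 = $1,306
Amara ($253,550): Veteran's Credit: 20% of the $5,350 excess over $248,200 is $1,070; credit = $1,875 − $1,070 = $805. Tuition Credit: $253,550 is at or below the $343,900 threshold, so the full $691 applies. total $805 + $691 = $1,496
Difference: |$1,306 − $1,496| = $190.

$190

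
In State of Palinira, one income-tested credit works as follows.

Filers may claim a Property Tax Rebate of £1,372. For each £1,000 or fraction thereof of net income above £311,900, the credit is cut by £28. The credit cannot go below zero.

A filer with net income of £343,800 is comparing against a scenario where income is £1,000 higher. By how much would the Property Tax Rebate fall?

£28

At £343,800 — income exceeds £311,900 by £31,900, which is 32 full-or-partial £1,000 increments; reduction = 32 × £28 = £896, leaving £476.
At £344,800 — income exceeds £311,900 by £32,900, which is 33 full-or-partial £1,000 increments; reduction = 33 × £28 = £924, leaving £448.
Lost: £476 − £448 = £28.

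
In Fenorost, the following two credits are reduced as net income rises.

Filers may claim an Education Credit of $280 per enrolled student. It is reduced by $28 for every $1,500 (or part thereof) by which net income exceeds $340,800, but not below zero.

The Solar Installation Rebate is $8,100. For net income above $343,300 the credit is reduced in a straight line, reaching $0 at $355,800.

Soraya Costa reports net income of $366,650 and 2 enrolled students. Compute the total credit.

Education Credit: base = 2 × $280 = $560. income exceeds $340,800 by $25,850, which is 18 full-or-partial $1,500 increments; reduction = 18 × $28 = $504, leaving $56.
Solar Installation Rebate: $366,650 is at or above $355,800, so the credit is $0.
Total: $56 + $0 = $56.

$56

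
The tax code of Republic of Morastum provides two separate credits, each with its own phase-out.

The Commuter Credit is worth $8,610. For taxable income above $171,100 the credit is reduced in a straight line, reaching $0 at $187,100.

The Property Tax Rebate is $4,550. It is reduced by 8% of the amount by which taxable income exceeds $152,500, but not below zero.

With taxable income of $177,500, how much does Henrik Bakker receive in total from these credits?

Commuter Credit: $177,500 is $6,400 into a $16,000 phase-out range, leaving 9,600/16,000 of the credit: $8,610 × 9,600/16,000 = $5,166.
Property Tax Rebate: 8% of the $25,000 excess over $152,500 is $2,000; credit = $4,550 − $2,000 = $2,550.
Total: $5,166 + $2,550 = $7,716.

$7,716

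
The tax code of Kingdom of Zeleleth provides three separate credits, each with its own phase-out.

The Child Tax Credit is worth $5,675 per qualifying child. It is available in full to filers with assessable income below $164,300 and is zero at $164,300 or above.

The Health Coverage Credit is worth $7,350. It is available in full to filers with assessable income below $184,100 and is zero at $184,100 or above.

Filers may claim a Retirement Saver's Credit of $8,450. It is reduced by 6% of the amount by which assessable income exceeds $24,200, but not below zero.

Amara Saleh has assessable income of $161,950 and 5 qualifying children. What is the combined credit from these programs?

$35,910

Child Tax Credit: base = 5 × $5,675 = $28,375. $161,950 is below the $164,300 cutoff, so the full $28,375 applies.
Health Coverage Credit: $161,950 is below the $184,100 cutoff, so the full $7,350 applies.
Retirement Saver's Credit: 6% of the $137,750 excess over $24,200 is $8,265; credit = $8,450 − $8,265 = $185.
Total: $28,375 + $7,350 + $185 = $35,910.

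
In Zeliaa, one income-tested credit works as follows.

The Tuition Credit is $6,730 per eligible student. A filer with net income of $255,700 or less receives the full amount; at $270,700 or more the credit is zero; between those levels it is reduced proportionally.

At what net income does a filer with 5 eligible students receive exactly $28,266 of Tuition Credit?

Full credit = 5 × $6,730 = $33,650.
$28,266 is 28,266/33,650 of the full $33,650, so 5,384/33,650 of the $15,000 range has been used: income = $255,700 + $15,000 × 5,384/33,650 = $258,100.

$258,100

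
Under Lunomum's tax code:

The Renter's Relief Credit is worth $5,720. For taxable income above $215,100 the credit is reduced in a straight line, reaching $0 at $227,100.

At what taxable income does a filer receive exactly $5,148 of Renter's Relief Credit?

$216,300

$5,148 is 5,148/5,720 of the full $5,720, so 572/5,720 of the $12,000 range has been used: income = $215,100 + $12,000 × 572/5,720 = $216,300.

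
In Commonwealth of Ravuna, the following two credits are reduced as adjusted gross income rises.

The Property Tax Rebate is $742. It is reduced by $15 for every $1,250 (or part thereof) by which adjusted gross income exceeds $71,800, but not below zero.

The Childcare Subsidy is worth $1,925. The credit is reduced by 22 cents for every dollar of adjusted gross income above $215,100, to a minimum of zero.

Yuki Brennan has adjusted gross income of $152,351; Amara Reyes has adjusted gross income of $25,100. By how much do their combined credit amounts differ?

$742

Yuki ($152,351): Property Tax Rebate: income exceeds $71,800 by $80,551 → 65 increments × $15 = $975 ≥ base, so the credit is $0. Childcare Subsidy: $152,351 is at or below the $215,100 threshold, so the full $1,925 applies. total $0 + $1,925 = $1,925
Amara ($25,100): Property Tax Rebate: $25,100 is at or below the $71,800 threshold, so the full $742 applies. Childcare Subsidy: $25,100 is at or below the $215,100 threshold, so the full $1,925 applies. total $742 + $1,925 = $2,667
Difference: |$1,925 − $2,667| = $742.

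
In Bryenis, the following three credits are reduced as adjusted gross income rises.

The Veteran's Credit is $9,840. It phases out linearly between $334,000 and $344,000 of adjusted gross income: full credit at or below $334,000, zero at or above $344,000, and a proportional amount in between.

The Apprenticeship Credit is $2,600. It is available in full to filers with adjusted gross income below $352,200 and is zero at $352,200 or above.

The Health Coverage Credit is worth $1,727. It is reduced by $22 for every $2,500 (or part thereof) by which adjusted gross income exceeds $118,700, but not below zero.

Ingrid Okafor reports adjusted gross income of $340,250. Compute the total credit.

$6,290

Veteran's Credit: $340,250 is $6,250 into a $10,000 phase-out range, leaving 3,750/10,000 of the credit: $9,840 × 3,750/10,000 = $3,690.
Apprenticeship Credit: $340,250 is below the $352,200 cutoff, so the full $2,600 applies.
Health Coverage Credit: income exceeds $118,700 by $221,550 → 89 increments × $22 = $1,958 ≥ base, so the credit is $0.
Total: $3,690 + $2,600 + $0 = $6,290.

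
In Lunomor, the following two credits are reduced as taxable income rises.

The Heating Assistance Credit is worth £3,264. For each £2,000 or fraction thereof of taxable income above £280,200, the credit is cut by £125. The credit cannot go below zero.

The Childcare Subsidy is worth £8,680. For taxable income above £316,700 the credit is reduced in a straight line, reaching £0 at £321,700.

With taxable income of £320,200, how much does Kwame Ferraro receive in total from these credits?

Heating Assistance Credit: income exceeds £280,200 by £40,000, which is 20 full-or-partial £2,000 increments; reduction = 20 × £125 = £2,500, leaving £764.
Childcare Subsidy: £320,200 is £3,500 into a £5,000 phase-out range, leaving 1,500/5,000 of the credit: £8,680 × 1,500/5,000 = £2,604.
Total: £764 + £2,604 = £3,368.

£3,368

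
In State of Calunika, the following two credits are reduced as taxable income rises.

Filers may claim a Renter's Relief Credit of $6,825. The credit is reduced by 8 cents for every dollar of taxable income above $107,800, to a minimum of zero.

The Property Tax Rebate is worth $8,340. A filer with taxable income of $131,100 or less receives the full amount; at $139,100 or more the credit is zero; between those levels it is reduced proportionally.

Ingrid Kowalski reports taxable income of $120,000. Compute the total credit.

$14,189

Renter's Relief Credit: 8% of the $12,200 excess over $107,800 is $976; credit = $6,825 − $976 = $5,849.
Property Tax Rebate: $120,000 is at or below the $131,100 threshold, so the full $8,340 applies.
Total: $5,849 + $8,340 = $14,189.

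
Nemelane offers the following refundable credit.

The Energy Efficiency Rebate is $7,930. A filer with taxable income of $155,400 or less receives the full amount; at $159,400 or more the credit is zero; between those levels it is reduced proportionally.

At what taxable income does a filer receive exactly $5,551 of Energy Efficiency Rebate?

$156,600

$5,551 is 5,551/7,930 of the full $7,930, so 2,379/7,930 of the $4,000 range has been used: income = $155,400 + $4,000 × 2,379/7,930 = $156,600.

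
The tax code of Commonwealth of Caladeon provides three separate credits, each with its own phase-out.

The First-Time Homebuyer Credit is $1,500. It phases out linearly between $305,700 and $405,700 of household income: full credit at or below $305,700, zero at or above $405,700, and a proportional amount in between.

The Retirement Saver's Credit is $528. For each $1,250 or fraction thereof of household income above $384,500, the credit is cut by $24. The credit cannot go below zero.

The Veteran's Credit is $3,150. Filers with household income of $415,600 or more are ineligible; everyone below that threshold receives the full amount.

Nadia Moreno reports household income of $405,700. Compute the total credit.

$3,270

First-Time Homebuyer Credit: $405,700 is at or above $405,700, so the credit is $0.
Retirement Saver's Credit: income exceeds $384,500 by $21,200, which is 17 full-or-partial $1,250 increments; reduction = 17 × $24 = $408, leaving $120.
Veteran's Credit: $405,700 is below the $415,600 cutoff, so the full $3,150 applies.
Total: $0 + $120 + $3,150 = $3,270.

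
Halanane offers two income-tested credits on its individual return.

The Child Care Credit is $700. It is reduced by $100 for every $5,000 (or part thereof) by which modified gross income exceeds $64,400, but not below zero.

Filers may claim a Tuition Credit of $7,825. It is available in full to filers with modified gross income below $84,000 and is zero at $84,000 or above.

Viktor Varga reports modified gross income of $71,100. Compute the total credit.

$8,325

Child Care Credit: income exceeds $64,400 by $6,700, which is 2 full-or-partial $5,000 increments; reduction = 2 × $100 = $200, leaving $500.
Tuition Credit: $71,100 is below the $84,000 cutoff, so the full $7,825 applies.
Total: $500 + $7,825 = $8,325.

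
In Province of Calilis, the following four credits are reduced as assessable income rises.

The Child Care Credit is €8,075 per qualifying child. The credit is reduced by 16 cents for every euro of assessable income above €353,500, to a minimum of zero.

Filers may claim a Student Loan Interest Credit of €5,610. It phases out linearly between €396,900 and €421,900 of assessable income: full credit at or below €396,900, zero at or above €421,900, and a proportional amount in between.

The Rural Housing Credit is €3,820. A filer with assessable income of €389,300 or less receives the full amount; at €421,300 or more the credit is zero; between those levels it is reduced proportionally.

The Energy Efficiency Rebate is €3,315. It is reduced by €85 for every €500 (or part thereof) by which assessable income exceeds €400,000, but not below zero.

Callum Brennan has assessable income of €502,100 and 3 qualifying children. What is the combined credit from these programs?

Child Care Credit: base = 3 × €8,075 = €24,225. 16% of the €148,600 excess over €353,500 is €23,776; credit = €24,225 − €23,776 = €449.
Student Loan Interest Credit: €502,100 is at or above €421,900, so the credit is €0.
Rural Housing Credit: €502,100 is at or above €421,300, so the credit is €0.
Energy Efficiency Rebate: income exceeds €400,000 by €102,100 → 205 increments × €85 = €17,425 ≥ base, so the credit is €0.
Total: €449 + €0 + €0 + €0 = €449.

€449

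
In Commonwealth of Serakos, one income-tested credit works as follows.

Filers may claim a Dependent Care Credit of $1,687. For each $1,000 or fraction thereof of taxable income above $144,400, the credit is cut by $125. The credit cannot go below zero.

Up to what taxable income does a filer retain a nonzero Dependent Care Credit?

$157,400

After 13 increments the reduction is 13 × $125 = $1,625, leaving $62; one more increment wipes it out. Increment 13 ends at excess 13 × $1,000 = $13,000, so the highest qualifying income is $144,400 + $13,000 = $157,400.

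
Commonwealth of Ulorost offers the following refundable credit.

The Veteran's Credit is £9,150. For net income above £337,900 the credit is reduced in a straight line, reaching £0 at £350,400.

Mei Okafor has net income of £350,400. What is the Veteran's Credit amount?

£0

Veteran's Credit: £350,400 is at or above £350,400, so the credit is £0.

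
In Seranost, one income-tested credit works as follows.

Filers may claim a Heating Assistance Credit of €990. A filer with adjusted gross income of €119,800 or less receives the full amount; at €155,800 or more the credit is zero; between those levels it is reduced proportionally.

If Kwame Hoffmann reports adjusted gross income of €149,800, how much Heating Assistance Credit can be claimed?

Heating Assistance Credit: €149,800 is €30,000 into a €36,000 phase-out range, leaving 6,000/36,000 of the credit: €990 × 6,000/36,000 = €165.

€165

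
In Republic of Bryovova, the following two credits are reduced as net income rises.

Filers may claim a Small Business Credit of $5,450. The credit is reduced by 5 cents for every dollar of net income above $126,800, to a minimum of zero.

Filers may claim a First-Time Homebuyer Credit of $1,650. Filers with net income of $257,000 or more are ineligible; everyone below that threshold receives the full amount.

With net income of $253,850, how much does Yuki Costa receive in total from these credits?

$1,650

Small Business Credit: 5% of the $127,050 excess over $126,800 is $6,352.50 ≥ base, so the credit is $0.
First-Time Homebuyer Credit: $253,850 is below the $257,000 cutoff, so the full $1,650 applies.
Total: $0 + $1,650 = $1,650.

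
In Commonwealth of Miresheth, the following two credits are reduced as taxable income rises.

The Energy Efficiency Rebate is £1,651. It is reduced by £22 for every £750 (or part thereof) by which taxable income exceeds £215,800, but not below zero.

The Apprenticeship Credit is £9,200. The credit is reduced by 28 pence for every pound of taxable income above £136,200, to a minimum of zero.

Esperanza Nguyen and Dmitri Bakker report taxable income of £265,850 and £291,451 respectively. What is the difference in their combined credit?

Esperanza (£265,850): Energy Efficiency Rebate: income exceeds £215,800 by £50,050, which is 67 full-or-partial £750 increments; reduction = 67 × £22 = £1,474, leaving £177. Apprenticeship Credit: 28% of the £129,650 excess over £136,200 is £36,302 ≥ base, so the credit is £0. total £177 + £0 = £177
Dmitri (£291,451): Energy Efficiency Rebate: income exceeds £215,800 by £75,651 → 101 increments × £22 = £2,222 ≥ base, so the credit is £0. Apprenticeship Credit: 28% of the £155,251 excess over £136,200 is £43,470.28 ≥ base, so the credit is £0. total £0 + £0 = £0
Difference: |£177 − £0| = £177.

£177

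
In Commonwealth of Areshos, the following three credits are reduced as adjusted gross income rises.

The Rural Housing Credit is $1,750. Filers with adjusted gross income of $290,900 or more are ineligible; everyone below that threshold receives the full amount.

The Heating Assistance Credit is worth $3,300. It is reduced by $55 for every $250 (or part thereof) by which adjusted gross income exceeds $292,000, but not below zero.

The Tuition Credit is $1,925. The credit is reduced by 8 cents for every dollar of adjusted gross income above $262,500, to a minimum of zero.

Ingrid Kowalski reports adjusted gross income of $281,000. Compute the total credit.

Rural Housing Credit: $281,000 is below the $290,900 cutoff, so the full $1,750 applies.
Heating Assistance Credit: $281,000 is at or below the $292,000 threshold, so the full $3,300 applies.
Tuition Credit: 8% of the $18,500 excess over $262,500 is $1,480; credit = $1,925 − $1,480 = $445.
Total: $1,750 + $3,300 + $445 = $5,495.

$5,495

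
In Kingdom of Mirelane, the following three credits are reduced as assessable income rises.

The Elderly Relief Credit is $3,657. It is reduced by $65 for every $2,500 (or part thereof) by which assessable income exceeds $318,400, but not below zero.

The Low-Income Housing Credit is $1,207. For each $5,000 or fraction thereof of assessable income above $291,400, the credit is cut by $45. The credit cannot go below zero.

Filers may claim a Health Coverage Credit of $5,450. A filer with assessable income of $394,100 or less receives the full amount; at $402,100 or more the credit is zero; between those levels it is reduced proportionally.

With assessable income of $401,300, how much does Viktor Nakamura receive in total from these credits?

$2,209

Elderly Relief Credit: income exceeds $318,400 by $82,900, which is 34 full-or-partial $2,500 increments; reduction = 34 × $65 = $2,210, leaving $1,447.
Low-Income Housing Credit: income exceeds $291,400 by $109,900, which is 22 full-or-partial $5,000 increments; reduction = 22 × $45 = $990, leaving $217.
Health Coverage Credit: $401,300 is $7,200 into a $8,000 phase-out range, leaving 800/8,000 of the credit: $5,450 × 800/8,000 = $545.
Total: $1,447 + $217 + $545 = $2,209.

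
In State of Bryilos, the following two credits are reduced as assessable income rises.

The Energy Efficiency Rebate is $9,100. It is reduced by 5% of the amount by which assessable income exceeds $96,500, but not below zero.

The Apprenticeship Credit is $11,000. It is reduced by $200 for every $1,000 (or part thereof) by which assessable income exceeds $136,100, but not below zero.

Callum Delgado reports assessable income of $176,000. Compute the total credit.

$8,125

Energy Efficiency Rebate: 5% of the $79,500 excess over $96,500 is $3,975; credit = $9,100 − $3,975 = $5,125.
Apprenticeship Credit: income exceeds $136,100 by $39,900, which is 40 full-or-partial $1,000 increments; reduction = 40 × $200 = $8,000, leaving $3,000.
Total: $5,125 + $3,000 = $8,125.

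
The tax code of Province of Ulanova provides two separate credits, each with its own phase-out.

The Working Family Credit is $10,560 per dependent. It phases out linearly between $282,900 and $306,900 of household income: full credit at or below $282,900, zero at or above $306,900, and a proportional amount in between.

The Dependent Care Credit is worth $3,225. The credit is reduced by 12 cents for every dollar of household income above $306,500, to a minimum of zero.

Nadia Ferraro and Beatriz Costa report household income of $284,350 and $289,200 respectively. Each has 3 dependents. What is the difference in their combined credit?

Nadia ($284,350): Working Family Credit: base = 3 × $10,560 = $31,680. $284,350 is $1,450 into a $24,000 phase-out range, leaving 22,550/24,000 of the credit: $31,680 × 22,550/24,000 = $29,766. Dependent Care Credit: $284,350 is at or below the $306,500 threshold, so the full $3,225 applies. total $29,766 + $3,225 = $32,991
Beatriz ($289,200): Working Family Credit: base = 3 × $10,560 = $31,680. $289,200 is $6,300 into a $24,000 phase-out range, leaving 17,700/24,000 of the credit: $31,680 × 17,700/24,000 = $23,364. Dependent Care Credit: $289,200 is at or below the $306,500 threshold, so the full $3,225 applies. total $23,364 + $3,225 = $26,589
Difference: |$32,991 − $26,589| = $6,402.

$6,402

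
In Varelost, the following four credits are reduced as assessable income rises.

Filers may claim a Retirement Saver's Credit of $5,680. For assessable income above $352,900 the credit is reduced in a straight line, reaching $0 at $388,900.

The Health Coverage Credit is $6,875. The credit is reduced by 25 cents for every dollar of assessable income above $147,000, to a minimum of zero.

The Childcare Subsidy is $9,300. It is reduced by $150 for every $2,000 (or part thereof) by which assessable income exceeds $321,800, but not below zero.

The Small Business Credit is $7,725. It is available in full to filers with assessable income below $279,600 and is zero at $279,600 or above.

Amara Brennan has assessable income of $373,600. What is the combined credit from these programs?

Retirement Saver's Credit: $373,600 is $20,700 into a $36,000 phase-out range, leaving 15,300/36,000 of the credit: $5,680 × 15,300/36,000 = $2,414.
Health Coverage Credit: 25% of the $226,600 excess over $147,000 is $56,650 ≥ base, so the credit is $0.
Childcare Subsidy: income exceeds $321,800 by $51,800, which is 26 full-or-partial $2,000 increments; reduction = 26 × $150 = $3,900, leaving $5,400.
Small Business Credit: $373,600 meets or exceeds the $279,600 cutoff, so the credit is $0.
Total: $2,414 + $0 + $5,400 + $0 = $7,814.

$7,814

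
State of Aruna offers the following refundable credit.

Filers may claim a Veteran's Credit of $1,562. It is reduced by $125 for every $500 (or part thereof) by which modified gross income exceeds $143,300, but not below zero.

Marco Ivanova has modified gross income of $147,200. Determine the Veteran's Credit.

$562

Veteran's Credit: income exceeds $143,300 by $3,900, which is 8 full-or-partial $500 increments; reduction = 8 × $125 = $1,000, leaving $562.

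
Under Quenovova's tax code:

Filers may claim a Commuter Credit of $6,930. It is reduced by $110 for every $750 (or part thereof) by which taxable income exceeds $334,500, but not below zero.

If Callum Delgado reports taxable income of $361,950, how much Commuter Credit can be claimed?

Commuter Credit: income exceeds $334,500 by $27,450, which is 37 full-or-partial $750 increments; reduction = 37 × $110 = $4,070, leaving $2,860.

$2,860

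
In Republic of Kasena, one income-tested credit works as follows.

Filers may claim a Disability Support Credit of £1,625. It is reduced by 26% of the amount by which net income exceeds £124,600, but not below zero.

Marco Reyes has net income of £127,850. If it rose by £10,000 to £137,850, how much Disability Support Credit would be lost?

At £127,850 — 26% of the £3,250 excess over £124,600 is £845; credit = £1,625 − £845 = £780.
At £137,850 — 26% of the £13,250 excess over £124,600 is £3,445 ≥ base, so the credit is £0.
Lost: £780 − £0 = £780.

£780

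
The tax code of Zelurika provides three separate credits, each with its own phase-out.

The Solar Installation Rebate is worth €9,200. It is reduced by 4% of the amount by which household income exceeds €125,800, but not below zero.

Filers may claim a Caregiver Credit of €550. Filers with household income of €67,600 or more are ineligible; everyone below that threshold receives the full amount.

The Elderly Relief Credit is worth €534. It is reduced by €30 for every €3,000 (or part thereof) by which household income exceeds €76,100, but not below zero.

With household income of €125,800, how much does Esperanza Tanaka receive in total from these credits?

€9,224

Solar Installation Rebate: €125,800 is at or below the €125,800 threshold, so the full €9,200 applies.
Caregiver Credit: €125,800 meets or exceeds the €67,600 cutoff, so the credit is €0.
Elderly Relief Credit: income exceeds €76,100 by €49,700, which is 17 full-or-partial €3,000 increments; reduction = 17 × €30 = €510, leaving €24.
Total: €9,200 + €0 + €24 = €9,224.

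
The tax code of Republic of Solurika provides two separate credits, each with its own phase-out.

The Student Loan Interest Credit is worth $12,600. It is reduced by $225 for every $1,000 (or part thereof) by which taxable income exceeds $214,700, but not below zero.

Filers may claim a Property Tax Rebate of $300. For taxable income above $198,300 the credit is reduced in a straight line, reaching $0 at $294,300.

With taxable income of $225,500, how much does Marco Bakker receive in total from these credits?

Student Loan Interest Credit: income exceeds $214,700 by $10,800, which is 11 full-or-partial $1,000 increments; reduction = 11 × $225 = $2,475, leaving $10,125.
Property Tax Rebate: $225,500 is $27,200 into a $96,000 phase-out range, leaving 68,800/96,000 of the credit: $300 × 68,800/96,000 = $215.
Total: $10,125 + $215 = $10,340.

$10,340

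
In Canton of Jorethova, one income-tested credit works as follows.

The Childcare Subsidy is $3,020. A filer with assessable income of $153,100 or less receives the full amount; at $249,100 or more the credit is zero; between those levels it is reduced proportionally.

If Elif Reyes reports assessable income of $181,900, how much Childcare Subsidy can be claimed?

$2,114

Childcare Subsidy: $181,900 is $28,800 into a $96,000 phase-out range, leaving 67,200/96,000 of the credit: $3,020 × 67,200/96,000 = $2,114.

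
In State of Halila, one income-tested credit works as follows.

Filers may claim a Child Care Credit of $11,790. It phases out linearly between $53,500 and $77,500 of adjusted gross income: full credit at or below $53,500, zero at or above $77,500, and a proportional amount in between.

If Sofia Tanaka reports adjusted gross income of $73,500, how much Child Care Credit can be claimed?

Child Care Credit: $73,500 is $20,000 into a $24,000 phase-out range, leaving 4,000/24,000 of the credit: $11,790 × 4,000/24,000 = $1,965.

$1,965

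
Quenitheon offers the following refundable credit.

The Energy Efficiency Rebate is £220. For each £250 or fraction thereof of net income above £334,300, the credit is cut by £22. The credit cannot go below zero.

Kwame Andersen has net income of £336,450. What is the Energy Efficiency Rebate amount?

£22

Energy Efficiency Rebate: income exceeds £334,300 by £2,150, which is 9 full-or-partial £250 increments; reduction = 9 × £22 = £198, leaving £22.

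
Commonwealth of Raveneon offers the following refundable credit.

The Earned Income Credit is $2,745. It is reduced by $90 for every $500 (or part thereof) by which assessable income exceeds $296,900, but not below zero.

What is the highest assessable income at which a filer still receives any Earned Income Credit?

$311,900

After 30 increments the reduction is 30 × $90 = $2,700, leaving $45; one more increment wipes it out. Increment 30 ends at excess 30 × $500 = $15,000, so the highest qualifying income is $296,900 + $15,000 = $311,900.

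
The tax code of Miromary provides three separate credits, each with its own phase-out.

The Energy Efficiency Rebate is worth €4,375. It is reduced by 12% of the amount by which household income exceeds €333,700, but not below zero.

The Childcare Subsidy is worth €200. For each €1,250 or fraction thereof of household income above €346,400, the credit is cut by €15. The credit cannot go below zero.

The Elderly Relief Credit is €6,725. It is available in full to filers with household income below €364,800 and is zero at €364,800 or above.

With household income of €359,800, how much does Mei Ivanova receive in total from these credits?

Energy Efficiency Rebate: 12% of the €26,100 excess over €333,700 is €3,132; credit = €4,375 − €3,132 = €1,243.
Childcare Subsidy: income exceeds €346,400 by €13,400, which is 11 full-or-partial €1,250 increments; reduction = 11 × €15 = €165, leaving €35.
Elderly Relief Credit: €359,800 is below the €364,800 cutoff, so the full €6,725 applies.
Total: €1,243 + €35 + €6,725 = €8,003.

€8,003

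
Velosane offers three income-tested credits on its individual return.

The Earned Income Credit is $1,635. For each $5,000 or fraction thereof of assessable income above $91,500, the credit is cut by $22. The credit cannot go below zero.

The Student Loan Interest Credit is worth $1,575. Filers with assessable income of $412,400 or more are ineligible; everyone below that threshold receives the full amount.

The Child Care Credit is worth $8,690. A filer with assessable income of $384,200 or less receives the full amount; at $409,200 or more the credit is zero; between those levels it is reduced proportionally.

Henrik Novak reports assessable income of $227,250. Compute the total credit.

Earned Income Credit: income exceeds $91,500 by $135,750, which is 28 full-or-partial $5,000 increments; reduction = 28 × $22 = $616, leaving $1,019.
Student Loan Interest Credit: $227,250 is below the $412,400 cutoff, so the full $1,575 applies.
Child Care Credit: $227,250 is at or below the $384,200 threshold, so the full $8,690 applies.
Total: $1,019 + $1,575 + $8,690 = $11,284.

$11,284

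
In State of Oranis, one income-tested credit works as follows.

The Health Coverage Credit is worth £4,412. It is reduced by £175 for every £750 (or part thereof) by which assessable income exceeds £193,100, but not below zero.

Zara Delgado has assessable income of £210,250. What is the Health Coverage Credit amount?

Health Coverage Credit: income exceeds £193,100 by £17,150, which is 23 full-or-partial £750 increments; reduction = 23 × £175 = £4,025, leaving £387.

£387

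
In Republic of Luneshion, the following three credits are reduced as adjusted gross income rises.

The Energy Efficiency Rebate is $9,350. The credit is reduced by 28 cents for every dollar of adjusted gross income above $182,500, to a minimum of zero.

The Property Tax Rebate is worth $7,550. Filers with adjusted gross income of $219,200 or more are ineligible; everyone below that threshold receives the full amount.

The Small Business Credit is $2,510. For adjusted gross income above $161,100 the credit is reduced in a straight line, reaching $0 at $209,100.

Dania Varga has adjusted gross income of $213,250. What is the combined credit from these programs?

$8,290

Energy Efficiency Rebate: 28% of the $30,750 excess over $182,500 is $8,610; credit = $9,350 − $8,610 = $740.
Property Tax Rebate: $213,250 is below the $219,200 cutoff, so the full $7,550 applies.
Small Business Credit: $213,250 is at or above $209,100, so the credit is $0.
Total: $740 + $7,550 + $0 = $8,290.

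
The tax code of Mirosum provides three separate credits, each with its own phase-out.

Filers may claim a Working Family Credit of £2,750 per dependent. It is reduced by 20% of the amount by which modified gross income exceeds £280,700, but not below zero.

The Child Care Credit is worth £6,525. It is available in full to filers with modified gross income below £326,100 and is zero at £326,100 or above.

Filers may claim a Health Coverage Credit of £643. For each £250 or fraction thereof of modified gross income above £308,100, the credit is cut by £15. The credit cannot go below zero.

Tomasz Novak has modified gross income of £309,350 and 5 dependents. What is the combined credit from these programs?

Working Family Credit: base = 5 × £2,750 = £13,750. 20% of the £28,650 excess over £280,700 is £5,730; credit = £13,750 − £5,730 = £8,020.
Child Care Credit: £309,350 is below the £326,100 cutoff, so the full £6,525 applies.
Health Coverage Credit: income exceeds £308,100 by £1,250, which is 5 full-or-partial £250 increments; reduction = 5 × £15 = £75, leaving £568.
Total: £8,020 + £6,525 + £568 = £15,113.

£15,113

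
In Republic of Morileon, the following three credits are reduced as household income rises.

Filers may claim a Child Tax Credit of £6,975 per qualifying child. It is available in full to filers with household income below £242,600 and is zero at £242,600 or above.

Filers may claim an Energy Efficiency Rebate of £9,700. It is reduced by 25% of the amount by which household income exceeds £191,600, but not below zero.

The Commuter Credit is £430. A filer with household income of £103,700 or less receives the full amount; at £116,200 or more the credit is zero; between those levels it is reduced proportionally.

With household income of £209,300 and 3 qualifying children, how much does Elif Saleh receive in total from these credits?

Child Tax Credit: base = 3 × £6,975 = £20,925. £209,300 is below the £242,600 cutoff, so the full £20,925 applies.
Energy Efficiency Rebate: 25% of the £17,700 excess over £191,600 is £4,425; credit = £9,700 − £4,425 = £5,275.
Commuter Credit: £209,300 is at or above £116,200, so the credit is £0.
Total: £20,925 + £5,275 + £0 = £26,200.

£26,200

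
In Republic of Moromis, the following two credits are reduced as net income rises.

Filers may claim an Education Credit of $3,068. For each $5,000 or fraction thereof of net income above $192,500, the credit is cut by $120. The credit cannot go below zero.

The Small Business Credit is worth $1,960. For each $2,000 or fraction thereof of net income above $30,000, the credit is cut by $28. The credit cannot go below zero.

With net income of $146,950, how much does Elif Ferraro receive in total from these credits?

$3,376

Education Credit: $146,950 is at or below the $192,500 threshold, so the full $3,068 applies.
Small Business Credit: income exceeds $30,000 by $116,950, which is 59 full-or-partial $2,000 increments; reduction = 59 × $28 = $1,652, leaving $308.
Total: $3,068 + $308 = $3,376.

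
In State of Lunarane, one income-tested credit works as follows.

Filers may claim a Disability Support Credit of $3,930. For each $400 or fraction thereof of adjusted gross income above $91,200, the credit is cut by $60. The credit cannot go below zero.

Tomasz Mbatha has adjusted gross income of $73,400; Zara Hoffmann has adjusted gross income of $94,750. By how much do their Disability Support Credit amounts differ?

$540

Tomasz ($73,400): Disability Support Credit: $73,400 is at or below the $91,200 threshold, so the full $3,930 applies.
Zara ($94,750): Disability Support Credit: income exceeds $91,200 by $3,550, which is 9 full-or-partial $400 increments; reduction = 9 × $60 = $540, leaving $3,390.
Difference: |$3,930 − $3,390| = $540.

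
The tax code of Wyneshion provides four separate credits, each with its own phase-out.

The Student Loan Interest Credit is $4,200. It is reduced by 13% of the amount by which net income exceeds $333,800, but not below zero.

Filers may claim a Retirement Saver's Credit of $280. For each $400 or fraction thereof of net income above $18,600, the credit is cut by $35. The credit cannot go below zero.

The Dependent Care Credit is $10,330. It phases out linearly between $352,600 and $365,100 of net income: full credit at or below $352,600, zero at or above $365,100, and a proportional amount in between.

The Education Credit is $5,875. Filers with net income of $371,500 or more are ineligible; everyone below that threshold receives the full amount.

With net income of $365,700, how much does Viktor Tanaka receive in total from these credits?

Student Loan Interest Credit: 13% of the $31,900 excess over $333,800 is $4,147; credit = $4,200 − $4,147 = $53.
Retirement Saver's Credit: income exceeds $18,600 by $347,100 → 868 increments × $35 = $30,380 ≥ base, so the credit is $0.
Dependent Care Credit: $365,700 is at or above $365,100, so the credit is $0.
Education Credit: $365,700 is below the $371,500 cutoff, so the full $5,875 applies.
Total: $53 + $0 + $0 + $5,875 = $5,928.

$5,928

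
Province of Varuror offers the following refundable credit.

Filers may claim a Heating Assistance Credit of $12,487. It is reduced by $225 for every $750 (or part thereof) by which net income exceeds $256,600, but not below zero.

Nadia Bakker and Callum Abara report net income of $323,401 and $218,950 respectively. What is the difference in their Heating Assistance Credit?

$12,487

Nadia ($323,401): Heating Assistance Credit: income exceeds $256,600 by $66,801 → 90 increments × $225 = $20,250 ≥ base, so the credit is $0.
Callum ($218,950): Heating Assistance Credit: $218,950 is at or below the $256,600 threshold, so the full $12,487 applies.
Difference: |$0 − $12,487| = $12,487.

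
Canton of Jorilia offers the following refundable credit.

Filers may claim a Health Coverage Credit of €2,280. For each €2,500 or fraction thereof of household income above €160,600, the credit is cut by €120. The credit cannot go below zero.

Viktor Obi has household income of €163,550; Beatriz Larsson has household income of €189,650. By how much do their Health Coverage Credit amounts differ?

€1,200

Viktor (€163,550): Health Coverage Credit: income exceeds €160,600 by €2,950, which is 2 full-or-partial €2,500 increments; reduction = 2 × €120 = €240, leaving €2,040.
Beatriz (€189,650): Health Coverage Credit: income exceeds €160,600 by €29,050, which is 12 full-or-partial €2,500 increments; reduction = 12 × €120 = €1,440, leaving €840.
Difference: |€2,040 − €840| = €1,200.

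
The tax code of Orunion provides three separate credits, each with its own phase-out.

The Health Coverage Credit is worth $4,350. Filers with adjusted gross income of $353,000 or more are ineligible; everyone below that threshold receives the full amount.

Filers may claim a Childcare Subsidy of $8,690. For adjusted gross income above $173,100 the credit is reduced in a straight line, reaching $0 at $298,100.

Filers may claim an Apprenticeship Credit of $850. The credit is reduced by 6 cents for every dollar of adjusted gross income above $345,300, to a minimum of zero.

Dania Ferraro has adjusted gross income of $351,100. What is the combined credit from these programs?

Health Coverage Credit: $351,100 is below the $353,000 cutoff, so the full $4,350 applies.
Childcare Subsidy: $351,100 is at or above $298,100, so the credit is $0.
Apprenticeship Credit: 6% of the $5,800 excess over $345,300 is $348; credit = $850 − $348 = $502.
Total: $4,350 + $0 + $502 = $4,852.

$4,852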